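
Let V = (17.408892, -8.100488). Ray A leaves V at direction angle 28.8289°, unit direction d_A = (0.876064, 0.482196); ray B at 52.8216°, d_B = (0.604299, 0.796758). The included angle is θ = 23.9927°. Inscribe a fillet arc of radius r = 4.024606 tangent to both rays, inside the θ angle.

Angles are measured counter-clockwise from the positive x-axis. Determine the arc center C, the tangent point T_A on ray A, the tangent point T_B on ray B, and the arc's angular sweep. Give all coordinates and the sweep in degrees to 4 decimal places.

center=(32.0611,4.5582) T_A=(34.0017,1.0324) T_B=(28.8544,6.9903) sweep=156.0073

bisector direction at 40.8253° = (0.756707,0.653754)
center distance |VC| = r/sin(θ/2) = 4.024606/sin(11.9963°) = 19.363089
C = V + |VC|·bis = (32.0611,4.5582)
T_A = V + ((C−V)·d_A)·d_A = V + 18.9402·d_A = (34.0017,1.0324)
T_B = V + ((C−V)·d_B)·d_B = V + 18.9402·d_B = (28.8544,6.9903)
sweep = 180° − θ = 156.0073°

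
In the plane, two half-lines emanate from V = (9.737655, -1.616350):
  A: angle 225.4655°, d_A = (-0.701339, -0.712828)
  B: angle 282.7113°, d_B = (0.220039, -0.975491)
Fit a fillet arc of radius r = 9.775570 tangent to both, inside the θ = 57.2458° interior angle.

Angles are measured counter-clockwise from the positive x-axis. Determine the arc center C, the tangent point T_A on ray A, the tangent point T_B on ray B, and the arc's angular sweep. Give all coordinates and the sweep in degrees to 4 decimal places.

center=(4.1431,-21.2410) T_A=(-2.8252,-14.3850) T_B=(13.6791,-19.0900) sweep=122.7542

bisector direction at 254.0884° = (-0.274154,-0.961686)
center distance |VC| = r/sin(θ/2) = 9.775570/sin(28.6229°) = 20.406468
C = V + |VC|·bis = (4.1431,-21.2410)
T_A = V + ((C−V)·d_A)·d_A = V + 17.9126·d_A = (-2.8252,-14.3850)
T_B = V + ((C−V)·d_B)·d_B = V + 17.9126·d_B = (13.6791,-19.0900)
sweep = 180° − θ = 122.7542°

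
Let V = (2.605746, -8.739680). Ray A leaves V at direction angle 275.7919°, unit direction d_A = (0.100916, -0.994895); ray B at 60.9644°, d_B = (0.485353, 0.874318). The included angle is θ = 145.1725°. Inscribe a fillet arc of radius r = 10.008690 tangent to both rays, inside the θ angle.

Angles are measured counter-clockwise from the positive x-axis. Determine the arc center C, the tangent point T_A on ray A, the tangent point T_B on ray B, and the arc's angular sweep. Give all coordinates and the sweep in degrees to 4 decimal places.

center=(12.8801,-10.8528) T_A=(2.9225,-11.8628) T_B=(4.1294,-5.9950) sweep=34.8275

bisector direction at 348.3782° = (0.979498,-0.201451)
center distance |VC| = r/sin(θ/2) = 10.008690/sin(72.5863°) = 10.489436
C = V + |VC|·bis = (12.8801,-10.8528)
T_A = V + ((C−V)·d_A)·d_A = V + 3.1392·d_A = (2.9225,-11.8628)
T_B = V + ((C−V)·d_B)·d_B = V + 3.1392·d_B = (4.1294,-5.9950)
sweep = 180° − θ = 34.8275°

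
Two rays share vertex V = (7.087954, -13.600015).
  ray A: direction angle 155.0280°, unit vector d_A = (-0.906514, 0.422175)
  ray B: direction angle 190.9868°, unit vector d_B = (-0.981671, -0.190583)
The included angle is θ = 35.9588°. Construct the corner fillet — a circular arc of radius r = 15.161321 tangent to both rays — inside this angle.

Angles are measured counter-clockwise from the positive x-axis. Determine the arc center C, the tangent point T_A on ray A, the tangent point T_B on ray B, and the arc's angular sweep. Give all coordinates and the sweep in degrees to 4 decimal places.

center=(-41.6641,-7.6204) T_A=(-35.2634,6.1235) T_B=(-38.7746,-22.5038) sweep=144.0412

bisector direction at 173.0074° = (-0.992562,0.121741)
center distance |VC| = r/sin(θ/2) = 15.161321/sin(17.9794°) = 49.117419
C = V + |VC|·bis = (-41.6641,-7.6204)
T_A = V + ((C−V)·d_A)·d_A = V + 46.7189·d_A = (-35.2634,6.1235)
T_B = V + ((C−V)·d_B)·d_B = V + 46.7189·d_B = (-38.7746,-22.5038)
sweep = 180° − θ = 144.0412°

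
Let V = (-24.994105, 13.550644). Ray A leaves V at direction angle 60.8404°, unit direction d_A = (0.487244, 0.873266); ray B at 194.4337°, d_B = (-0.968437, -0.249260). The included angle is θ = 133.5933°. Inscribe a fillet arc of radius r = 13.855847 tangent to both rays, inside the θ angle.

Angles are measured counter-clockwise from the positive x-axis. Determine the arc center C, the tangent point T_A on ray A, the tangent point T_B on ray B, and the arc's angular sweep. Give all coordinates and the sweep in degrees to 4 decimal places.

center=(-34.1999,25.4887) T_A=(-22.1001,18.7375) T_B=(-30.7462,12.0701) sweep=46.4067

bisector direction at 127.6370° = (-0.610657,0.791895)
center distance |VC| = r/sin(θ/2) = 13.855847/sin(66.7966°) = 15.075249
C = V + |VC|·bis = (-34.1999,25.4887)
T_A = V + ((C−V)·d_A)·d_A = V + 5.9396·d_A = (-22.1001,18.7375)
T_B = V + ((C−V)·d_B)·d_B = V + 5.9396·d_B = (-30.7462,12.0701)
sweep = 180° − θ = 46.4067°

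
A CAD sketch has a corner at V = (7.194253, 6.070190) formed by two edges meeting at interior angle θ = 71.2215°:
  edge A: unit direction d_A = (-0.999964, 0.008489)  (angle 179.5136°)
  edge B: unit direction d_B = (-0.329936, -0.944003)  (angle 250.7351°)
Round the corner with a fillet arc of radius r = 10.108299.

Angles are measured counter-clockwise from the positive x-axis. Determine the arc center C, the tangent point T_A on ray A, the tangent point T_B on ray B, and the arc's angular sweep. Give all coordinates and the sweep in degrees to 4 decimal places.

center=(-7.0046,-3.9179) T_A=(-6.9188,6.1900) T_B=(2.5377,-7.2530) sweep=108.7785

bisector direction at 215.1243° = (-0.817905,-0.575353)
center distance |VC| = r/sin(θ/2) = 10.108299/sin(35.6108°) = 17.359993
C = V + |VC|·bis = (-7.0046,-3.9179)
T_A = V + ((C−V)·d_A)·d_A = V + 14.1135·d_A = (-6.9188,6.1900)
T_B = V + ((C−V)·d_B)·d_B = V + 14.1135·d_B = (2.5377,-7.2530)
sweep = 180° − θ = 108.7785°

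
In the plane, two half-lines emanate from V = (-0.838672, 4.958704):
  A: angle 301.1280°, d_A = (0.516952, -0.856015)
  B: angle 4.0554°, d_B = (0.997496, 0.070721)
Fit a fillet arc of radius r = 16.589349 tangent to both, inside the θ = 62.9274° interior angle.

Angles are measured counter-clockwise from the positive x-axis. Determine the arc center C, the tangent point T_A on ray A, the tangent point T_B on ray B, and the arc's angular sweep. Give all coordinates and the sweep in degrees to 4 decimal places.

bisector direction at 332.5917° = (0.887749,-0.460328)
center distance |VC| = r/sin(θ/2) = 16.589349/sin(31.4637°) = 31.782903
C = V + |VC|·bis = (27.3766,-9.6719)
T_A = V + ((C−V)·d_A)·d_A = V + 27.1099·d_A = (13.1758,-18.2478)
T_B = V + ((C−V)·d_B)·d_B = V + 27.1099·d_B = (26.2033,6.8759)
sweep = 180° − θ = 117.0726°

center=(27.3766,-9.6719) T_A=(13.1758,-18.2478) T_B=(26.2033,6.8759) sweep=117.0726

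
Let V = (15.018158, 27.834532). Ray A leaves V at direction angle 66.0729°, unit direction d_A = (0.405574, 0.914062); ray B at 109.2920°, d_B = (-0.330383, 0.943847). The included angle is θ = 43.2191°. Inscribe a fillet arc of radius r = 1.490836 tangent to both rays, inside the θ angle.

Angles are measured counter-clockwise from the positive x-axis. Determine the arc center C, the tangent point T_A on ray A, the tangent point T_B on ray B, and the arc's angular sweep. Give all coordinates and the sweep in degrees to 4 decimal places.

bisector direction at 87.6825° = (0.040438,0.999182)
center distance |VC| = r/sin(θ/2) = 1.490836/sin(21.6095°) = 4.048110
C = V + |VC|·bis = (15.1819,31.8793)
T_A = V + ((C−V)·d_A)·d_A = V + 3.7636·d_A = (16.5446,31.2747)
T_B = V + ((C−V)·d_B)·d_B = V + 3.7636·d_B = (13.7747,31.3868)
sweep = 180° − θ = 136.7809°

center=(15.1819,31.8793) T_A=(16.5446,31.2747) T_B=(13.7747,31.3868) sweep=136.7809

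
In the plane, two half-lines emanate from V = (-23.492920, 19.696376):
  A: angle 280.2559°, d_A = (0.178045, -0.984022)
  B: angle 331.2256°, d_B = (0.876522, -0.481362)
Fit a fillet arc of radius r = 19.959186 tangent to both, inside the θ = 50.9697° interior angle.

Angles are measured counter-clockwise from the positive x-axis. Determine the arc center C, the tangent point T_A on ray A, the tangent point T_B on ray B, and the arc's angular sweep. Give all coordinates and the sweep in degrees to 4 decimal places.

center=(3.6028,-17.9547) T_A=(-16.0375,-21.5084) T_B=(13.2104,-0.4601) sweep=129.0303

bisector direction at 305.7407° = (0.584119,-0.811668)
center distance |VC| = r/sin(θ/2) = 19.959186/sin(25.4849°) = 46.387323
C = V + |VC|·bis = (3.6028,-17.9547)
T_A = V + ((C−V)·d_A)·d_A = V + 41.8738·d_A = (-16.0375,-21.5084)
T_B = V + ((C−V)·d_B)·d_B = V + 41.8738·d_B = (13.2104,-0.4601)
sweep = 180° − θ = 129.0303°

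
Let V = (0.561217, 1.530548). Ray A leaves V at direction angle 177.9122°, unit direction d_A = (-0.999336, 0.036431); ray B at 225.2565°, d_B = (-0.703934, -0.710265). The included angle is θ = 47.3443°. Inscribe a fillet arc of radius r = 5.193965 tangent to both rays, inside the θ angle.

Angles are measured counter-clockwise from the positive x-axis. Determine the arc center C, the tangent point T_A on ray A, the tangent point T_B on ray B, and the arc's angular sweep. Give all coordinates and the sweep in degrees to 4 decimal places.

center=(-11.4680,-3.2283) T_A=(-11.2787,1.9622) T_B=(-7.7789,-6.8846) sweep=132.6557

bisector direction at 201.5844° = (-0.929877,-0.367871)
center distance |VC| = r/sin(θ/2) = 5.193965/sin(23.6721°) = 12.936316
C = V + |VC|·bis = (-11.4680,-3.2283)
T_A = V + ((C−V)·d_A)·d_A = V + 11.8478·d_A = (-11.2787,1.9622)
T_B = V + ((C−V)·d_B)·d_B = V + 11.8478·d_B = (-7.7789,-6.8846)
sweep = 180° − θ = 132.6557°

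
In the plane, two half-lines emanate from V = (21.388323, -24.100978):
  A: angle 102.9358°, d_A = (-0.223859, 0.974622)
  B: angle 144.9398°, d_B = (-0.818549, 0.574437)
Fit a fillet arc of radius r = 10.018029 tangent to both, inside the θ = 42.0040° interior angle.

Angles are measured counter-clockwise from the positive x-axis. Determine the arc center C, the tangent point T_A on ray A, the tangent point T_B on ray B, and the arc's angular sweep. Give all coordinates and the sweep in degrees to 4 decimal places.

center=(5.7829,-0.9107) T_A=(15.5467,1.3319) T_B=(0.0282,-9.1110) sweep=137.9960

bisector direction at 123.9378° = (-0.558293,0.829644)
center distance |VC| = r/sin(θ/2) = 10.018029/sin(21.0020°) = 27.952048
C = V + |VC|·bis = (5.7829,-0.9107)
T_A = V + ((C−V)·d_A)·d_A = V + 26.0951·d_A = (15.5467,1.3319)
T_B = V + ((C−V)·d_B)·d_B = V + 26.0951·d_B = (0.0282,-9.1110)
sweep = 180° − θ = 137.9960°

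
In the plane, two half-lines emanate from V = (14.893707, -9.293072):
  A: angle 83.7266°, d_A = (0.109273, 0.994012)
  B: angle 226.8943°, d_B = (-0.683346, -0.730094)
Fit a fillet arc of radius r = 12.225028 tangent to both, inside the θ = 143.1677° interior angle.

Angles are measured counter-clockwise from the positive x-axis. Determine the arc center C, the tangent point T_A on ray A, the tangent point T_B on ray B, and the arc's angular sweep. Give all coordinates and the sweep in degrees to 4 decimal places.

bisector direction at 155.3105° = (-0.908584,0.417701)
center distance |VC| = r/sin(θ/2) = 12.225028/sin(71.5838°) = 12.884902
C = V + |VC|·bis = (3.1867,-3.9110)
T_A = V + ((C−V)·d_A)·d_A = V + 4.0706·d_A = (15.3385,-5.2469)
T_B = V + ((C−V)·d_B)·d_B = V + 4.0706·d_B = (12.1121,-12.2650)
sweep = 180° − θ = 36.8323°

center=(3.1867,-3.9110) T_A=(15.3385,-5.2469) T_B=(12.1121,-12.2650) sweep=36.8323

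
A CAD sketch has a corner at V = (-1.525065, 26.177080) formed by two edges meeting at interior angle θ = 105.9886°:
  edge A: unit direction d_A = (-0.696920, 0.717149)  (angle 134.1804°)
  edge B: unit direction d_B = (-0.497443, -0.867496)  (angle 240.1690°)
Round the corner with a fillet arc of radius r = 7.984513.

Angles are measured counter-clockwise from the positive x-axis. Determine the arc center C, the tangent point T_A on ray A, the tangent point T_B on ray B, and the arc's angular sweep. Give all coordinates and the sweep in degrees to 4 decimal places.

center=(-11.4452,24.9283) T_A=(-5.7191,30.4929) T_B=(-4.5187,20.9565) sweep=74.0114

bisector direction at 187.1747° = (-0.992170,-0.124895)
center distance |VC| = r/sin(θ/2) = 7.984513/sin(52.9943°) = 9.998443
C = V + |VC|·bis = (-11.4452,24.9283)
T_A = V + ((C−V)·d_A)·d_A = V + 6.0180·d_A = (-5.7191,30.4929)
T_B = V + ((C−V)·d_B)·d_B = V + 6.0180·d_B = (-4.5187,20.9565)
sweep = 180° − θ = 74.0114°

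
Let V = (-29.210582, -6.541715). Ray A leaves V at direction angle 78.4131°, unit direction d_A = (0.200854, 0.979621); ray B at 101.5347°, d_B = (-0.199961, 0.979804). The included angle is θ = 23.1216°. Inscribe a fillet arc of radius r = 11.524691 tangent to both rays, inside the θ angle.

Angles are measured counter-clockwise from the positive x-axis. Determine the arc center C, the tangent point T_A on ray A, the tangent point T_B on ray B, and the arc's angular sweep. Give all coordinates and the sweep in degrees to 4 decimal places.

bisector direction at 89.9739° = (0.000456,1.000000)
center distance |VC| = r/sin(θ/2) = 11.524691/sin(11.5608°) = 57.506235
C = V + |VC|·bis = (-29.1844,50.9645)
T_A = V + ((C−V)·d_A)·d_A = V + 56.3396·d_A = (-17.8946,48.6497)
T_B = V + ((C−V)·d_B)·d_B = V + 56.3396·d_B = (-40.4763,48.6600)
sweep = 180° − θ = 156.8784°

center=(-29.1844,50.9645) T_A=(-17.8946,48.6497) T_B=(-40.4763,48.6600) sweep=156.8784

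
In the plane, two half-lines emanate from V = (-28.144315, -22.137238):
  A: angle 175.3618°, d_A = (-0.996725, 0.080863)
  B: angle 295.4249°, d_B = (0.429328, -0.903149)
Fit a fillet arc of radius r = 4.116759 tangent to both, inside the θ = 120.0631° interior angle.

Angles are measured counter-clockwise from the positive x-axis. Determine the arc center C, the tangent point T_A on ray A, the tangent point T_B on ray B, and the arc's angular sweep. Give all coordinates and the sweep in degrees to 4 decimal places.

bisector direction at 235.3934° = (-0.567939,-0.823070)
center distance |VC| = r/sin(θ/2) = 4.116759/sin(60.0316°) = 4.752114
C = V + |VC|·bis = (-30.8432,-26.0486)
T_A = V + ((C−V)·d_A)·d_A = V + 2.3738·d_A = (-30.5103,-21.9453)
T_B = V + ((C−V)·d_B)·d_B = V + 2.3738·d_B = (-27.1252,-24.2811)
sweep = 180° − θ = 59.9369°

center=(-30.8432,-26.0486) T_A=(-30.5103,-21.9453) T_B=(-27.1252,-24.2811) sweep=59.9369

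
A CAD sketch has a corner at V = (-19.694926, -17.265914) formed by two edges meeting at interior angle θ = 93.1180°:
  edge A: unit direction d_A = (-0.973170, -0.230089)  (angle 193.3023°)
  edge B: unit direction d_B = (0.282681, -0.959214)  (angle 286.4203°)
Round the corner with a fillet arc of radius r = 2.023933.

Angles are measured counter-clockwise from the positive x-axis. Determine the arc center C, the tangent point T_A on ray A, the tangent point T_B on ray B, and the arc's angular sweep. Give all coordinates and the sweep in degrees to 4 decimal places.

center=(-21.0945,-19.6766) T_A=(-21.5602,-17.7069) T_B=(-19.1531,-19.1044) sweep=86.8820

bisector direction at 239.8613° = (-0.502095,-0.864812)
center distance |VC| = r/sin(θ/2) = 2.023933/sin(46.5590°) = 2.787469
C = V + |VC|·bis = (-21.0945,-19.6766)
T_A = V + ((C−V)·d_A)·d_A = V + 1.9167·d_A = (-21.5602,-17.7069)
T_B = V + ((C−V)·d_B)·d_B = V + 1.9167·d_B = (-19.1531,-19.1044)
sweep = 180° − θ = 86.8820°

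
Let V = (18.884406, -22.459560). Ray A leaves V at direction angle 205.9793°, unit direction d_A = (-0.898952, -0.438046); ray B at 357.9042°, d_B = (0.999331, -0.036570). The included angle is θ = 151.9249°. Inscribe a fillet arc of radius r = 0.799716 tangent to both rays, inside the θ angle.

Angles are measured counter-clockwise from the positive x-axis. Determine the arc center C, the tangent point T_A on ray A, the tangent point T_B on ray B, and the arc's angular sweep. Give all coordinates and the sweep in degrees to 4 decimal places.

bisector direction at 281.9418° = (0.206917,-0.978358)
center distance |VC| = r/sin(θ/2) = 0.799716/sin(75.9625°) = 0.824333
C = V + |VC|·bis = (19.0550,-23.2661)
T_A = V + ((C−V)·d_A)·d_A = V + 0.1999·d_A = (18.7047,-22.5471)
T_B = V + ((C−V)·d_B)·d_B = V + 0.1999·d_B = (19.0842,-22.4669)
sweep = 180° − θ = 28.0751°

center=(19.0550,-23.2661) T_A=(18.7047,-22.5471) T_B=(19.0842,-22.4669) sweep=28.0751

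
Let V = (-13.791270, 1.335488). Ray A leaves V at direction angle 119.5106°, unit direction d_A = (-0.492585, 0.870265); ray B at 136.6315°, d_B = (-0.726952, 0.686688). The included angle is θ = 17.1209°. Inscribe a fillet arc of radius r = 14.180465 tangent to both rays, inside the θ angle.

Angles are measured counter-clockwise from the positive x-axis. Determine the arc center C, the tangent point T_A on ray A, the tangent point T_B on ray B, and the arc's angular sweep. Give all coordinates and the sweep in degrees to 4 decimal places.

bisector direction at 128.0711° = (-0.616638,0.787247)
center distance |VC| = r/sin(θ/2) = 14.180465/sin(8.5604°) = 95.265026
C = V + |VC|·bis = (-72.5353,76.3326)
T_A = V + ((C−V)·d_A)·d_A = V + 94.2037·d_A = (-60.1946,83.3176)
T_B = V + ((C−V)·d_B)·d_B = V + 94.2037·d_B = (-82.2729,66.0240)
sweep = 180° − θ = 162.8791°

center=(-72.5353,76.3326) T_A=(-60.1946,83.3176) T_B=(-82.2729,66.0240) sweep=162.8791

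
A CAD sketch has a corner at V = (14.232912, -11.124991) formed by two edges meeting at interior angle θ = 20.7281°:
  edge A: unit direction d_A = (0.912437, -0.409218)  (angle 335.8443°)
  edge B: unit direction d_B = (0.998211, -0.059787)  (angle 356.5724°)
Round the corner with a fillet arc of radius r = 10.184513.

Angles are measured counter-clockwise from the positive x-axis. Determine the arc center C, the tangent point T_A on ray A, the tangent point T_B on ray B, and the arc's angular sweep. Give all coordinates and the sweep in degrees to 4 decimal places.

center=(69.2122,-24.6207) T_A=(65.0445,-33.9134) T_B=(69.8211,-14.4544) sweep=159.2719

bisector direction at 346.2083° = (0.971169,-0.238392)
center distance |VC| = r/sin(θ/2) = 10.184513/sin(10.3641°) = 56.611458
C = V + |VC|·bis = (69.2122,-24.6207)
T_A = V + ((C−V)·d_A)·d_A = V + 55.6878·d_A = (65.0445,-33.9134)
T_B = V + ((C−V)·d_B)·d_B = V + 55.6878·d_B = (69.8211,-14.4544)
sweep = 180° − θ = 159.2719°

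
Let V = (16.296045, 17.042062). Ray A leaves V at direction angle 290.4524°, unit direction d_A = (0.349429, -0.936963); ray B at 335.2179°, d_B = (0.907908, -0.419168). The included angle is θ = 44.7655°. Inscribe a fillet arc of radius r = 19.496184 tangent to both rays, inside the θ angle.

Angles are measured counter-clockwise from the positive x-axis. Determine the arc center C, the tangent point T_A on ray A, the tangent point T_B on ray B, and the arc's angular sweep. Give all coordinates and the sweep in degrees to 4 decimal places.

bisector direction at 312.8352° = (0.679891,-0.733313)
center distance |VC| = r/sin(θ/2) = 19.496184/sin(22.3828°) = 51.199037
C = V + |VC|·bis = (51.1058,-20.5029)
T_A = V + ((C−V)·d_A)·d_A = V + 47.3417·d_A = (32.8386,-27.3154)
T_B = V + ((C−V)·d_B)·d_B = V + 47.3417·d_B = (59.2780,-2.8021)
sweep = 180° − θ = 135.2345°

center=(51.1058,-20.5029) T_A=(32.8386,-27.3154) T_B=(59.2780,-2.8021) sweep=135.2345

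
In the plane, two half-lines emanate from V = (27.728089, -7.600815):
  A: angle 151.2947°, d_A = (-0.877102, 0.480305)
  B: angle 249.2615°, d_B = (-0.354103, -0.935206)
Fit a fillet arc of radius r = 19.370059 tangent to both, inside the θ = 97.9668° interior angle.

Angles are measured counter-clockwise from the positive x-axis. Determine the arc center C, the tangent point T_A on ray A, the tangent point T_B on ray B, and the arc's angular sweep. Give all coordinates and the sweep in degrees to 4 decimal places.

bisector direction at 200.2781° = (-0.938021,-0.346577)
center distance |VC| = r/sin(θ/2) = 19.370059/sin(48.9834°) = 25.672047
C = V + |VC|·bis = (3.6472,-16.4982)
T_A = V + ((C−V)·d_A)·d_A = V + 16.8480·d_A = (12.9507,0.4914)
T_B = V + ((C−V)·d_B)·d_B = V + 16.8480·d_B = (21.7622,-23.3572)
sweep = 180° − θ = 82.0332°

center=(3.6472,-16.4982) T_A=(12.9507,0.4914) T_B=(21.7622,-23.3572) sweep=82.0332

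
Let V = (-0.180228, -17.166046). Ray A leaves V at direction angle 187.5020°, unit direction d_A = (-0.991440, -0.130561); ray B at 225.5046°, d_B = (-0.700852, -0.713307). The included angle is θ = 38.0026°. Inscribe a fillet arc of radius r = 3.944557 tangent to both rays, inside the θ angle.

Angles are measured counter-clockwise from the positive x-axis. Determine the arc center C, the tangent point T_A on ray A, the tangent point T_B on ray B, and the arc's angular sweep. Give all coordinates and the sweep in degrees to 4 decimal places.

bisector direction at 206.5033° = (-0.894909,-0.446249)
center distance |VC| = r/sin(θ/2) = 3.944557/sin(19.0013°) = 12.115119
C = V + |VC|·bis = (-11.0222,-22.5724)
T_A = V + ((C−V)·d_A)·d_A = V + 11.4550·d_A = (-11.5372,-18.6616)
T_B = V + ((C−V)·d_B)·d_B = V + 11.4550·d_B = (-8.2085,-25.3370)
sweep = 180° − θ = 141.9974°

center=(-11.0222,-22.5724) T_A=(-11.5372,-18.6616) T_B=(-8.2085,-25.3370) sweep=141.9974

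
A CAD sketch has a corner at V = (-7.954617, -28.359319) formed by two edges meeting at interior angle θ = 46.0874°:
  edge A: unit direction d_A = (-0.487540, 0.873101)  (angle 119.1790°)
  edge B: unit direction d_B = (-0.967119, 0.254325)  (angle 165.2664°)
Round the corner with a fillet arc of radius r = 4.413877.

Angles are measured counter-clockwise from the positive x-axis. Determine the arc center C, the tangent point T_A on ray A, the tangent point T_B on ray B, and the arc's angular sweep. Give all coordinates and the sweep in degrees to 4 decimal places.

center=(-16.8673,-21.4516) T_A=(-13.0135,-19.2996) T_B=(-17.9899,-25.7203) sweep=133.9126

bisector direction at 142.2227° = (-0.790398,0.612594)
center distance |VC| = r/sin(θ/2) = 4.413877/sin(23.0437°) = 11.276198
C = V + |VC|·bis = (-16.8673,-21.4516)
T_A = V + ((C−V)·d_A)·d_A = V + 10.3764·d_A = (-13.0135,-19.2996)
T_B = V + ((C−V)·d_B)·d_B = V + 10.3764·d_B = (-17.9899,-25.7203)
sweep = 180° − θ = 133.9126°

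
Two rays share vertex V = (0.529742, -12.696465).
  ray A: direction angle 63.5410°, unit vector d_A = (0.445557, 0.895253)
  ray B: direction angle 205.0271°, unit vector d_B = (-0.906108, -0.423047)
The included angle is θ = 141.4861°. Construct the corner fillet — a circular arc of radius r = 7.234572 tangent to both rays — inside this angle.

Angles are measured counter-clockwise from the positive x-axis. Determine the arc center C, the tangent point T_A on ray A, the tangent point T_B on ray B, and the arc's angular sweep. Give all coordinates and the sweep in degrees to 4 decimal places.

bisector direction at 134.2841° = (-0.698216,0.715887)
center distance |VC| = r/sin(θ/2) = 7.234572/sin(70.7430°) = 7.663344
C = V + |VC|·bis = (-4.8209,-7.2104)
T_A = V + ((C−V)·d_A)·d_A = V + 2.5274·d_A = (1.6558,-10.4338)
T_B = V + ((C−V)·d_B)·d_B = V + 2.5274·d_B = (-1.7604,-13.7657)
sweep = 180° − θ = 38.5139°

center=(-4.8209,-7.2104) T_A=(1.6558,-10.4338) T_B=(-1.7604,-13.7657) sweep=38.5139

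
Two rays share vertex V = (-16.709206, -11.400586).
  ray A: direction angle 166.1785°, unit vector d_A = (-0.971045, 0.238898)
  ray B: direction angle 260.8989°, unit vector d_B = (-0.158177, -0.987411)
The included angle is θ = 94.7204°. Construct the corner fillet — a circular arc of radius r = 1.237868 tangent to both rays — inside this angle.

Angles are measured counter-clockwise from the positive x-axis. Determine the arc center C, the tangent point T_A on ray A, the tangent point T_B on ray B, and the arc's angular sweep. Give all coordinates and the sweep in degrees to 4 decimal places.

center=(-18.1118,-12.3303) T_A=(-17.8161,-11.1283) T_B=(-16.8895,-12.5261) sweep=85.2796

bisector direction at 213.5387° = (-0.833513,-0.552500)
center distance |VC| = r/sin(θ/2) = 1.237868/sin(47.3602°) = 1.682739
C = V + |VC|·bis = (-18.1118,-12.3303)
T_A = V + ((C−V)·d_A)·d_A = V + 1.1399·d_A = (-17.8161,-11.1283)
T_B = V + ((C−V)·d_B)·d_B = V + 1.1399·d_B = (-16.8895,-12.5261)
sweep = 180° − θ = 85.2796°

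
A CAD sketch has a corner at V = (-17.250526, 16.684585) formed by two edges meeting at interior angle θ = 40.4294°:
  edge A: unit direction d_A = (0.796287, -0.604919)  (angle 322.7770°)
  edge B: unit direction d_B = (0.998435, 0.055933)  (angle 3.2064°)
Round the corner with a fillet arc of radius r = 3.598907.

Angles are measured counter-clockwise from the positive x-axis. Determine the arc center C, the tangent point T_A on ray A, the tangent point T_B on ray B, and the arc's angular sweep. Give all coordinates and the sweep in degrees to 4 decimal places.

center=(-7.2907,13.6380) T_A=(-9.4678,10.7722) T_B=(-7.4920,17.2313) sweep=139.5706

bisector direction at 342.9917° = (0.956262,-0.292510)
center distance |VC| = r/sin(θ/2) = 3.598907/sin(20.2147°) = 10.415343
C = V + |VC|·bis = (-7.2907,13.6380)
T_A = V + ((C−V)·d_A)·d_A = V + 9.7738·d_A = (-9.4678,10.7722)
T_B = V + ((C−V)·d_B)·d_B = V + 9.7738·d_B = (-7.4920,17.2313)
sweep = 180° − θ = 139.5706°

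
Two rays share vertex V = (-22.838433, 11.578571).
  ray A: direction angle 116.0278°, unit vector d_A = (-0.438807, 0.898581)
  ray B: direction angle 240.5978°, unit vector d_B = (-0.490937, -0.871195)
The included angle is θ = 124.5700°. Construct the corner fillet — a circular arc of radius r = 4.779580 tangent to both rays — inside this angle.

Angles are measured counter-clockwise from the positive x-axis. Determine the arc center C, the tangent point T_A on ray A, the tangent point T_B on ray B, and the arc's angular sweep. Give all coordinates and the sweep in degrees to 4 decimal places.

center=(-28.2351,11.7375) T_A=(-23.9402,13.8348) T_B=(-24.0711,9.3911) sweep=55.4300

bisector direction at 178.3128° = (-0.999566,0.029443)
center distance |VC| = r/sin(θ/2) = 4.779580/sin(62.2850°) = 5.398997
C = V + |VC|·bis = (-28.2351,11.7375)
T_A = V + ((C−V)·d_A)·d_A = V + 2.5109·d_A = (-23.9402,13.8348)
T_B = V + ((C−V)·d_B)·d_B = V + 2.5109·d_B = (-24.0711,9.3911)
sweep = 180° − θ = 55.4300°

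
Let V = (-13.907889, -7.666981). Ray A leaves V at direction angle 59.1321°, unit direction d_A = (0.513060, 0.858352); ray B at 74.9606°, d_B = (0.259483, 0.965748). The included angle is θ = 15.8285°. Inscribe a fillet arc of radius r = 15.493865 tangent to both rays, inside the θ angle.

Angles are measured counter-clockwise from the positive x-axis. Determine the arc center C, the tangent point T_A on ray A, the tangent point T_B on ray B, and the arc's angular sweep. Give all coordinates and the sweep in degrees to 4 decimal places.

center=(29.9759,95.9497) T_A=(43.2751,88.0004) T_B=(15.0127,99.9701) sweep=164.1715

bisector direction at 67.0464° = (0.389986,0.920821)
center distance |VC| = r/sin(θ/2) = 15.493865/sin(7.9143°) = 112.526434
C = V + |VC|·bis = (29.9759,95.9497)
T_A = V + ((C−V)·d_A)·d_A = V + 111.4546·d_A = (43.2751,88.0004)
T_B = V + ((C−V)·d_B)·d_B = V + 111.4546·d_B = (15.0127,99.9701)
sweep = 180° − θ = 164.1715°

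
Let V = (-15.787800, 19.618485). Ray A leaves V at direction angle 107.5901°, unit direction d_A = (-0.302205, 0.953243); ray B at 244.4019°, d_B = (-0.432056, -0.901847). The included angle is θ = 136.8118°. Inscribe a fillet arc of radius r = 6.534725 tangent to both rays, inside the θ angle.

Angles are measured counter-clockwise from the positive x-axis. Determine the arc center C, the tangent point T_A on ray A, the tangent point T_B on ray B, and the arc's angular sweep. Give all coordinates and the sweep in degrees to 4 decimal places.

center=(-22.7986,20.1092) T_A=(-16.5695,22.0840) T_B=(-16.9053,17.2859) sweep=43.1882

bisector direction at 175.9960° = (-0.997559,0.069826)
center distance |VC| = r/sin(θ/2) = 6.534725/sin(68.4059°) = 7.027989
C = V + |VC|·bis = (-22.7986,20.1092)
T_A = V + ((C−V)·d_A)·d_A = V + 2.5865·d_A = (-16.5695,22.0840)
T_B = V + ((C−V)·d_B)·d_B = V + 2.5865·d_B = (-16.9053,17.2859)
sweep = 180° − θ = 43.1882°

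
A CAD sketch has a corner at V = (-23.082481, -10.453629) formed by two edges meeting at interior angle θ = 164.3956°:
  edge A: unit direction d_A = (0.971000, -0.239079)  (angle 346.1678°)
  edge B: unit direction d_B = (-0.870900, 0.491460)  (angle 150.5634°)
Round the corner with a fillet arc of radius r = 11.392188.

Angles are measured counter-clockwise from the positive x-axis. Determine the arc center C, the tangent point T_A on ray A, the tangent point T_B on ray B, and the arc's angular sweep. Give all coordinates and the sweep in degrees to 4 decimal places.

center=(-18.8431,0.2350) T_A=(-21.5668,-10.8268) T_B=(-24.4419,-9.6865) sweep=15.6044

bisector direction at 68.3656° = (0.368683,0.929555)
center distance |VC| = r/sin(θ/2) = 11.392188/sin(82.1978°) = 11.498635
C = V + |VC|·bis = (-18.8431,0.2350)
T_A = V + ((C−V)·d_A)·d_A = V + 1.5610·d_A = (-21.5668,-10.8268)
T_B = V + ((C−V)·d_B)·d_B = V + 1.5610·d_B = (-24.4419,-9.6865)
sweep = 180° − θ = 15.6044°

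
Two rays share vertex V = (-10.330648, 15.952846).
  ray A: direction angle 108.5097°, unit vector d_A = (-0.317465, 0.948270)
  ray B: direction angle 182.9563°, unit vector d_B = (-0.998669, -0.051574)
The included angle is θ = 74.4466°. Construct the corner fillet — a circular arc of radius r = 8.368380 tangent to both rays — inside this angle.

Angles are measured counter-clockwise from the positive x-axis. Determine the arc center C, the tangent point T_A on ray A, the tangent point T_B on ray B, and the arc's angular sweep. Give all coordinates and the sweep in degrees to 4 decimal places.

bisector direction at 145.7330° = (-0.826423,0.563050)
center distance |VC| = r/sin(θ/2) = 8.368380/sin(37.2233°) = 13.833794
C = V + |VC|·bis = (-21.7632,23.7420)
T_A = V + ((C−V)·d_A)·d_A = V + 11.0156·d_A = (-13.8277,26.3986)
T_B = V + ((C−V)·d_B)·d_B = V + 11.0156·d_B = (-21.3316,15.3847)
sweep = 180° − θ = 105.5534°

center=(-21.7632,23.7420) T_A=(-13.8277,26.3986) T_B=(-21.3316,15.3847) sweep=105.5534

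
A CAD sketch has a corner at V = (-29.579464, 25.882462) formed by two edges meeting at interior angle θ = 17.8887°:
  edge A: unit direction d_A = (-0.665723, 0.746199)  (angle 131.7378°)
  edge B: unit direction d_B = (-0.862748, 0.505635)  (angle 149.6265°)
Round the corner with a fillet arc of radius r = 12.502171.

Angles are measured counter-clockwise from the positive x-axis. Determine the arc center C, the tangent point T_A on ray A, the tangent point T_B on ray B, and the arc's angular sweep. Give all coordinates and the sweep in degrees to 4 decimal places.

bisector direction at 140.6822° = (-0.773643,0.633622)
center distance |VC| = r/sin(θ/2) = 12.502171/sin(8.9444°) = 80.412703
C = V + |VC|·bis = (-91.7902,76.8337)
T_A = V + ((C−V)·d_A)·d_A = V + 79.4349·d_A = (-82.4611,85.1567)
T_B = V + ((C−V)·d_B)·d_B = V + 79.4349·d_B = (-98.1117,66.0475)
sweep = 180° − θ = 162.1113°

center=(-91.7902,76.8337) T_A=(-82.4611,85.1567) T_B=(-98.1117,66.0475) sweep=162.1113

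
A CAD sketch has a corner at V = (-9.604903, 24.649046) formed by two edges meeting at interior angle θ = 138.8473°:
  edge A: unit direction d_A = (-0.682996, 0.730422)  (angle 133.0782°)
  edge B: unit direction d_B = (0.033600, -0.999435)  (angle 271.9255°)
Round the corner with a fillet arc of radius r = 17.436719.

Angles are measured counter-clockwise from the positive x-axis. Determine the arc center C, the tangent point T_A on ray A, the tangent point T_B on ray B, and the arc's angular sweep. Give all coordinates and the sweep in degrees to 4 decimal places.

bisector direction at 202.5019° = (-0.923867,-0.382713)
center distance |VC| = r/sin(θ/2) = 17.436719/sin(69.4236°) = 18.624900
C = V + |VC|·bis = (-26.8118,17.5210)
T_A = V + ((C−V)·d_A)·d_A = V + 6.5458·d_A = (-14.0757,29.4303)
T_B = V + ((C−V)·d_B)·d_B = V + 6.5458·d_B = (-9.3850,18.1069)
sweep = 180° − θ = 41.1527°

center=(-26.8118,17.5210) T_A=(-14.0757,29.4303) T_B=(-9.3850,18.1069) sweep=41.1527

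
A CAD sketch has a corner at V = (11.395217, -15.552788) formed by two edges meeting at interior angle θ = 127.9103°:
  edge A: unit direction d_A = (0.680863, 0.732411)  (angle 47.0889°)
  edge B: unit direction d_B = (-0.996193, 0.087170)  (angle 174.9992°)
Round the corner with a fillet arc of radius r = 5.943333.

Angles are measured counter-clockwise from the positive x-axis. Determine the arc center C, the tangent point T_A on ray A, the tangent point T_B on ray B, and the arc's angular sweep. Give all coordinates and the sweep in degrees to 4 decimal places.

center=(9.0198,-9.3789) T_A=(13.3728,-13.4255) T_B=(8.5018,-15.2996) sweep=52.0897

bisector direction at 111.0440° = (-0.359086,0.933305)
center distance |VC| = r/sin(θ/2) = 5.943333/sin(63.9552°) = 6.615091
C = V + |VC|·bis = (9.0198,-9.3789)
T_A = V + ((C−V)·d_A)·d_A = V + 2.9045·d_A = (13.3728,-13.4255)
T_B = V + ((C−V)·d_B)·d_B = V + 2.9045·d_B = (8.5018,-15.2996)
sweep = 180° − θ = 52.0897°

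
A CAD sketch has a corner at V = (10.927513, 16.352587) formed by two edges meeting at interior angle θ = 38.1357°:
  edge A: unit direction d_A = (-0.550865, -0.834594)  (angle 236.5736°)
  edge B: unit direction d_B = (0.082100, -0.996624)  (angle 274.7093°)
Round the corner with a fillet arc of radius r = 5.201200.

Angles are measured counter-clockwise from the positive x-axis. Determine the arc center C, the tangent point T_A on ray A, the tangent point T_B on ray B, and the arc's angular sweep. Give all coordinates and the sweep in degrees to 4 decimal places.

bisector direction at 255.6415° = (-0.247989,-0.968763)
center distance |VC| = r/sin(θ/2) = 5.201200/sin(19.0678°) = 15.921020
C = V + |VC|·bis = (6.9793,0.9289)
T_A = V + ((C−V)·d_A)·d_A = V + 15.0475·d_A = (2.6384,3.7941)
T_B = V + ((C−V)·d_B)·d_B = V + 15.0475·d_B = (12.1629,1.3559)
sweep = 180° − θ = 141.8643°

center=(6.9793,0.9289) T_A=(2.6384,3.7941) T_B=(12.1629,1.3559) sweep=141.8643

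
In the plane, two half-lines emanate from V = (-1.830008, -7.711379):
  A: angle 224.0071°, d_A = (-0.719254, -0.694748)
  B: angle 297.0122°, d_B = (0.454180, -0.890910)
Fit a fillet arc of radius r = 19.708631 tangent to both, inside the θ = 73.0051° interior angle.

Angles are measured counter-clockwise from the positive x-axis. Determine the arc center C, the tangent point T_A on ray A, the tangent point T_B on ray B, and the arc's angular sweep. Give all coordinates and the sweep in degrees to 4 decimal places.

center=(-7.2928,-40.3895) T_A=(-20.9853,-26.2140) T_B=(10.2658,-31.4383) sweep=106.9949

bisector direction at 260.5097° = (-0.164881,-0.986313)
center distance |VC| = r/sin(θ/2) = 19.708631/sin(36.5025°) = 33.131625
C = V + |VC|·bis = (-7.2928,-40.3895)
T_A = V + ((C−V)·d_A)·d_A = V + 26.6322·d_A = (-20.9853,-26.2140)
T_B = V + ((C−V)·d_B)·d_B = V + 26.6322·d_B = (10.2658,-31.4383)
sweep = 180° − θ = 106.9949°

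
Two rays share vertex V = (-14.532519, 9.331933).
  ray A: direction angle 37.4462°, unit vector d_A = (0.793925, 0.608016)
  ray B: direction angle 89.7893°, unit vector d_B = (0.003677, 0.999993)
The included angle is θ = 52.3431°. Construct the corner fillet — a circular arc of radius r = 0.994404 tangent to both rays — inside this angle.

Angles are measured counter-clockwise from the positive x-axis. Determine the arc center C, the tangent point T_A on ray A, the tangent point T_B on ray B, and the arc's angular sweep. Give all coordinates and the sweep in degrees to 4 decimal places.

bisector direction at 63.6177° = (0.444358,0.895849)
center distance |VC| = r/sin(θ/2) = 0.994404/sin(26.1715°) = 2.254576
C = V + |VC|·bis = (-13.5307,11.3517)
T_A = V + ((C−V)·d_A)·d_A = V + 2.0234·d_A = (-12.9261,10.5622)
T_B = V + ((C−V)·d_B)·d_B = V + 2.0234·d_B = (-14.5251,11.3554)
sweep = 180° − θ = 127.6569°

center=(-13.5307,11.3517) T_A=(-12.9261,10.5622) T_B=(-14.5251,11.3554) sweep=127.6569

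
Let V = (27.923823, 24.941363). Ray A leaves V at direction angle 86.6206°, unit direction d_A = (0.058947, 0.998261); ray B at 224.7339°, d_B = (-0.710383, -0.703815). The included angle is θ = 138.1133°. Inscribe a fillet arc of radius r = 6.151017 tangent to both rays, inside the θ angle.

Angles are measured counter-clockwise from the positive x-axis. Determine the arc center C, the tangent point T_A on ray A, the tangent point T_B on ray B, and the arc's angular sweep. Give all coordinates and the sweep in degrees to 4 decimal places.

bisector direction at 155.6773° = (-0.911240,0.411876)
center distance |VC| = r/sin(θ/2) = 6.151017/sin(69.0567°) = 6.586135
C = V + |VC|·bis = (21.9223,27.6540)
T_A = V + ((C−V)·d_A)·d_A = V + 2.3542·d_A = (28.0626,27.2914)
T_B = V + ((C−V)·d_B)·d_B = V + 2.3542·d_B = (26.2515,23.2845)
sweep = 180° − θ = 41.8867°

center=(21.9223,27.6540) T_A=(28.0626,27.2914) T_B=(26.2515,23.2845) sweep=41.8867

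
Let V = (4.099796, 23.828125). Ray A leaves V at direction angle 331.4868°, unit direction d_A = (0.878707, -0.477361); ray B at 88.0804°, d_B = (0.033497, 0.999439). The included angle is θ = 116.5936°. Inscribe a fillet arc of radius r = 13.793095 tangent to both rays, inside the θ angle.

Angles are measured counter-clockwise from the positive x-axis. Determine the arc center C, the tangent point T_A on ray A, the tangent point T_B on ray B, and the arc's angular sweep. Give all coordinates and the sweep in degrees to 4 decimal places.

bisector direction at 29.7836° = (0.867908,0.496726)
center distance |VC| = r/sin(θ/2) = 13.793095/sin(58.2968°) = 16.212260
C = V + |VC|·bis = (18.1705,31.8812)
T_A = V + ((C−V)·d_A)·d_A = V + 8.5199·d_A = (11.5863,19.7611)
T_B = V + ((C−V)·d_B)·d_B = V + 8.5199·d_B = (4.3852,32.3432)
sweep = 180° − θ = 63.4064°

center=(18.1705,31.8812) T_A=(11.5863,19.7611) T_B=(4.3852,32.3432) sweep=63.4064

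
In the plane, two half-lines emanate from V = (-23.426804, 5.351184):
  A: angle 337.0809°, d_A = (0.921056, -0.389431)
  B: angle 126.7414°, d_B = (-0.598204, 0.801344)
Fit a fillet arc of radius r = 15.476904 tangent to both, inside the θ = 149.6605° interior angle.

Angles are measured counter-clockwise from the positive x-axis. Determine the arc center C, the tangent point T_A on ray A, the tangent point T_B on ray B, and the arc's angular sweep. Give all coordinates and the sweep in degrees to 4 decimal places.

bisector direction at 51.9112° = (0.616883,0.787055)
center distance |VC| = r/sin(θ/2) = 15.476904/sin(74.8303°) = 16.035670
C = V + |VC|·bis = (-13.5347,17.9721)
T_A = V + ((C−V)·d_A)·d_A = V + 4.1962·d_A = (-19.5619,3.7171)
T_B = V + ((C−V)·d_B)·d_B = V + 4.1962·d_B = (-25.9370,8.7138)
sweep = 180° − θ = 30.3395°

center=(-13.5347,17.9721) T_A=(-19.5619,3.7171) T_B=(-25.9370,8.7138) sweep=30.3395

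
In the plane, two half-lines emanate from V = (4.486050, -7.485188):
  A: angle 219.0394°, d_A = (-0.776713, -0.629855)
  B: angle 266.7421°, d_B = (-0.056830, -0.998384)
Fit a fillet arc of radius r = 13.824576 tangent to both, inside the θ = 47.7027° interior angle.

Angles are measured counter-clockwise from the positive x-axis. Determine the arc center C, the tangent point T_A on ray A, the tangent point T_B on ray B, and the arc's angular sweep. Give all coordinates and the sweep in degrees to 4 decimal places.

center=(-11.0932,-37.9176) T_A=(-19.8007,-27.1798) T_B=(2.7090,-38.7032) sweep=132.2973

bisector direction at 242.8908° = (-0.455689,-0.890139)
center distance |VC| = r/sin(θ/2) = 13.824576/sin(23.8514°) = 34.188347
C = V + |VC|·bis = (-11.0932,-37.9176)
T_A = V + ((C−V)·d_A)·d_A = V + 31.2686·d_A = (-19.8007,-27.1798)
T_B = V + ((C−V)·d_B)·d_B = V + 31.2686·d_B = (2.7090,-38.7032)
sweep = 180° − θ = 132.2973°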